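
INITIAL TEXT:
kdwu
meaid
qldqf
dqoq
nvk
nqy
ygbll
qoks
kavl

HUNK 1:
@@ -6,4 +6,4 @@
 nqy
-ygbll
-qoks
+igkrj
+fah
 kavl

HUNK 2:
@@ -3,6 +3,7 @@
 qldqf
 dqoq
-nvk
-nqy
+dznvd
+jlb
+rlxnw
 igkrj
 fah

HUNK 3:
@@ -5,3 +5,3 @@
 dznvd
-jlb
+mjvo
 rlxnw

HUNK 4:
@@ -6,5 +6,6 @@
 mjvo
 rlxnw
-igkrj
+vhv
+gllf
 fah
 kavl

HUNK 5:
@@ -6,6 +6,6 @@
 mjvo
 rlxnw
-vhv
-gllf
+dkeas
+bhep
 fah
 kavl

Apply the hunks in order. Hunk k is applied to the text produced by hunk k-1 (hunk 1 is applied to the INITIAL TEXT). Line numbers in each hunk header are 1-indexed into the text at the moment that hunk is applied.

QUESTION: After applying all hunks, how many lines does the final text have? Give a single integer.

Answer: 11

Derivation:
Hunk 1: at line 6 remove [ygbll,qoks] add [igkrj,fah] -> 9 lines: kdwu meaid qldqf dqoq nvk nqy igkrj fah kavl
Hunk 2: at line 3 remove [nvk,nqy] add [dznvd,jlb,rlxnw] -> 10 lines: kdwu meaid qldqf dqoq dznvd jlb rlxnw igkrj fah kavl
Hunk 3: at line 5 remove [jlb] add [mjvo] -> 10 lines: kdwu meaid qldqf dqoq dznvd mjvo rlxnw igkrj fah kavl
Hunk 4: at line 6 remove [igkrj] add [vhv,gllf] -> 11 lines: kdwu meaid qldqf dqoq dznvd mjvo rlxnw vhv gllf fah kavl
Hunk 5: at line 6 remove [vhv,gllf] add [dkeas,bhep] -> 11 lines: kdwu meaid qldqf dqoq dznvd mjvo rlxnw dkeas bhep fah kavl
Final line count: 11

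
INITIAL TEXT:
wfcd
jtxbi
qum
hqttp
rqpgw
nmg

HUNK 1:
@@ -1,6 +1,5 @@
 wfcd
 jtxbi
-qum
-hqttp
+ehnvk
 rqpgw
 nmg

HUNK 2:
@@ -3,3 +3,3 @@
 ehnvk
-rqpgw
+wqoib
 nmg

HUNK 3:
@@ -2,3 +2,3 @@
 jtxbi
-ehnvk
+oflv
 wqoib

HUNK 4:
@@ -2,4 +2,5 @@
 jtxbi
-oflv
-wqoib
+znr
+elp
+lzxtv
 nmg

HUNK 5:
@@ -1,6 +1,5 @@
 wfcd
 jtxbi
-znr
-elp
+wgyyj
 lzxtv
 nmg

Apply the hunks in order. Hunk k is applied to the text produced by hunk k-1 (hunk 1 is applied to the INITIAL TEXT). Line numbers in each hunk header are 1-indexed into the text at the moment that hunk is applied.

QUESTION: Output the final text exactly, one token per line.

Hunk 1: at line 1 remove [qum,hqttp] add [ehnvk] -> 5 lines: wfcd jtxbi ehnvk rqpgw nmg
Hunk 2: at line 3 remove [rqpgw] add [wqoib] -> 5 lines: wfcd jtxbi ehnvk wqoib nmg
Hunk 3: at line 2 remove [ehnvk] add [oflv] -> 5 lines: wfcd jtxbi oflv wqoib nmg
Hunk 4: at line 2 remove [oflv,wqoib] add [znr,elp,lzxtv] -> 6 lines: wfcd jtxbi znr elp lzxtv nmg
Hunk 5: at line 1 remove [znr,elp] add [wgyyj] -> 5 lines: wfcd jtxbi wgyyj lzxtv nmg

Answer: wfcd
jtxbi
wgyyj
lzxtv
nmg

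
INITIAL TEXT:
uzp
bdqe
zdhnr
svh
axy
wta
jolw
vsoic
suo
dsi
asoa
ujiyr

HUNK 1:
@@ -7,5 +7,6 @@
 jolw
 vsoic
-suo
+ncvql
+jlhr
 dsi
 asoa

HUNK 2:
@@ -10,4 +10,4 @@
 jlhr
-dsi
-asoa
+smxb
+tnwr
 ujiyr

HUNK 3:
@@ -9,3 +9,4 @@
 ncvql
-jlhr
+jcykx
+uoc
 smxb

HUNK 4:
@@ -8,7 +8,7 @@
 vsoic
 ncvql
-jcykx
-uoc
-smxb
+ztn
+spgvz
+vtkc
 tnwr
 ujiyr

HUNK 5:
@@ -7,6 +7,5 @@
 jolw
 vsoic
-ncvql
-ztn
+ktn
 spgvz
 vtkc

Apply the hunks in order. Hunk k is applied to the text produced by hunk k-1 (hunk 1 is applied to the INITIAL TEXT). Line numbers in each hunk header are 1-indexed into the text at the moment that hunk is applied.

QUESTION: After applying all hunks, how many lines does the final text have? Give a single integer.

Hunk 1: at line 7 remove [suo] add [ncvql,jlhr] -> 13 lines: uzp bdqe zdhnr svh axy wta jolw vsoic ncvql jlhr dsi asoa ujiyr
Hunk 2: at line 10 remove [dsi,asoa] add [smxb,tnwr] -> 13 lines: uzp bdqe zdhnr svh axy wta jolw vsoic ncvql jlhr smxb tnwr ujiyr
Hunk 3: at line 9 remove [jlhr] add [jcykx,uoc] -> 14 lines: uzp bdqe zdhnr svh axy wta jolw vsoic ncvql jcykx uoc smxb tnwr ujiyr
Hunk 4: at line 8 remove [jcykx,uoc,smxb] add [ztn,spgvz,vtkc] -> 14 lines: uzp bdqe zdhnr svh axy wta jolw vsoic ncvql ztn spgvz vtkc tnwr ujiyr
Hunk 5: at line 7 remove [ncvql,ztn] add [ktn] -> 13 lines: uzp bdqe zdhnr svh axy wta jolw vsoic ktn spgvz vtkc tnwr ujiyr
Final line count: 13

Answer: 13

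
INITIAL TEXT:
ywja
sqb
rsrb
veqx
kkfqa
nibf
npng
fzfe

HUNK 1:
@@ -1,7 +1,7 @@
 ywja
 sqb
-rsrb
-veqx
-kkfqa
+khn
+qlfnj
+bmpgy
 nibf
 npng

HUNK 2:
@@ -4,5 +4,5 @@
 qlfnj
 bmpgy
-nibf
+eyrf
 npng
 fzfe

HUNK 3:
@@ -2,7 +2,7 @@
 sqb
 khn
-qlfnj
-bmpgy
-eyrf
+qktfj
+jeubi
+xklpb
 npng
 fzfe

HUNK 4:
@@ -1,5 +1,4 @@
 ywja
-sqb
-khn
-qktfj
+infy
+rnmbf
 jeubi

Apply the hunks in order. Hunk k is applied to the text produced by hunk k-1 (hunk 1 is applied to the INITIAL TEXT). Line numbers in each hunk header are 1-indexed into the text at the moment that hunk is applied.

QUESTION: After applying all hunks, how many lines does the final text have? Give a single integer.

Hunk 1: at line 1 remove [rsrb,veqx,kkfqa] add [khn,qlfnj,bmpgy] -> 8 lines: ywja sqb khn qlfnj bmpgy nibf npng fzfe
Hunk 2: at line 4 remove [nibf] add [eyrf] -> 8 lines: ywja sqb khn qlfnj bmpgy eyrf npng fzfe
Hunk 3: at line 2 remove [qlfnj,bmpgy,eyrf] add [qktfj,jeubi,xklpb] -> 8 lines: ywja sqb khn qktfj jeubi xklpb npng fzfe
Hunk 4: at line 1 remove [sqb,khn,qktfj] add [infy,rnmbf] -> 7 lines: ywja infy rnmbf jeubi xklpb npng fzfe
Final line count: 7

Answer: 7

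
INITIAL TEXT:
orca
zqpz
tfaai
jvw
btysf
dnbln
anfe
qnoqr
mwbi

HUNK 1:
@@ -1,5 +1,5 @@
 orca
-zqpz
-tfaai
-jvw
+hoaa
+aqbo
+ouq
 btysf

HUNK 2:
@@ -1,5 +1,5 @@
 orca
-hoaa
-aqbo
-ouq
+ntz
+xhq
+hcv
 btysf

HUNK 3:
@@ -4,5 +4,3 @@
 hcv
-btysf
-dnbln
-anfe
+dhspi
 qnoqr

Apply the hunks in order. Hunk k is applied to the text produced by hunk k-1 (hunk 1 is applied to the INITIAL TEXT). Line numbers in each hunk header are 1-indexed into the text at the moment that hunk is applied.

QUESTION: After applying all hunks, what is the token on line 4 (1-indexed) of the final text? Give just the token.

Answer: hcv

Derivation:
Hunk 1: at line 1 remove [zqpz,tfaai,jvw] add [hoaa,aqbo,ouq] -> 9 lines: orca hoaa aqbo ouq btysf dnbln anfe qnoqr mwbi
Hunk 2: at line 1 remove [hoaa,aqbo,ouq] add [ntz,xhq,hcv] -> 9 lines: orca ntz xhq hcv btysf dnbln anfe qnoqr mwbi
Hunk 3: at line 4 remove [btysf,dnbln,anfe] add [dhspi] -> 7 lines: orca ntz xhq hcv dhspi qnoqr mwbi
Final line 4: hcv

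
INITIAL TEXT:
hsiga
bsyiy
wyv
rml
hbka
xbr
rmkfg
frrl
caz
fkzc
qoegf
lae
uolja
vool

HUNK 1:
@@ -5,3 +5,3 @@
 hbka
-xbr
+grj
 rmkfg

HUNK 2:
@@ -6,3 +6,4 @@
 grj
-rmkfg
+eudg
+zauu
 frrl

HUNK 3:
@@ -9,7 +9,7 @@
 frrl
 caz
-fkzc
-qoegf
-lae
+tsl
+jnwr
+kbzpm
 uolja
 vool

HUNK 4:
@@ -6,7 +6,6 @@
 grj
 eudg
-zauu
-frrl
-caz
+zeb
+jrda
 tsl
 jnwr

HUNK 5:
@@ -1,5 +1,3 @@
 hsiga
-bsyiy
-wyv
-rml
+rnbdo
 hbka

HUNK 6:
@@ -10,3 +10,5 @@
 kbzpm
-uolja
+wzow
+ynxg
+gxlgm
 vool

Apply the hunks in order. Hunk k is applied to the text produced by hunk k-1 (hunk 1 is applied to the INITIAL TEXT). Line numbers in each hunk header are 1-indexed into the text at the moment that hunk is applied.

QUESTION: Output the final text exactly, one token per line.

Hunk 1: at line 5 remove [xbr] add [grj] -> 14 lines: hsiga bsyiy wyv rml hbka grj rmkfg frrl caz fkzc qoegf lae uolja vool
Hunk 2: at line 6 remove [rmkfg] add [eudg,zauu] -> 15 lines: hsiga bsyiy wyv rml hbka grj eudg zauu frrl caz fkzc qoegf lae uolja vool
Hunk 3: at line 9 remove [fkzc,qoegf,lae] add [tsl,jnwr,kbzpm] -> 15 lines: hsiga bsyiy wyv rml hbka grj eudg zauu frrl caz tsl jnwr kbzpm uolja vool
Hunk 4: at line 6 remove [zauu,frrl,caz] add [zeb,jrda] -> 14 lines: hsiga bsyiy wyv rml hbka grj eudg zeb jrda tsl jnwr kbzpm uolja vool
Hunk 5: at line 1 remove [bsyiy,wyv,rml] add [rnbdo] -> 12 lines: hsiga rnbdo hbka grj eudg zeb jrda tsl jnwr kbzpm uolja vool
Hunk 6: at line 10 remove [uolja] add [wzow,ynxg,gxlgm] -> 14 lines: hsiga rnbdo hbka grj eudg zeb jrda tsl jnwr kbzpm wzow ynxg gxlgm vool

Answer: hsiga
rnbdo
hbka
grj
eudg
zeb
jrda
tsl
jnwr
kbzpm
wzow
ynxg
gxlgm
vool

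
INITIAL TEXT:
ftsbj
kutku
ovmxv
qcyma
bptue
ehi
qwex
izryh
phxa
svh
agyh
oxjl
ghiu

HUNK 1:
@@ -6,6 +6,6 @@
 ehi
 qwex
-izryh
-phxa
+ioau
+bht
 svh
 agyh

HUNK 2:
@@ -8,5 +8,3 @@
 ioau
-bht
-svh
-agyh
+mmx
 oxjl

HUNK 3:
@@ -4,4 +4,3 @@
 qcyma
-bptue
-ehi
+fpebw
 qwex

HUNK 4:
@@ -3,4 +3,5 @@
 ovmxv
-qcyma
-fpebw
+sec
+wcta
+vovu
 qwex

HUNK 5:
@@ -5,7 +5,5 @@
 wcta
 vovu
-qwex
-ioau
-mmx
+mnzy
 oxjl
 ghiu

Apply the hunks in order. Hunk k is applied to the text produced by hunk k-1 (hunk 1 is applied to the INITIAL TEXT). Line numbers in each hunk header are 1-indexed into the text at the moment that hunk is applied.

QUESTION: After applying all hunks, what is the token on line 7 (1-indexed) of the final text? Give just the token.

Hunk 1: at line 6 remove [izryh,phxa] add [ioau,bht] -> 13 lines: ftsbj kutku ovmxv qcyma bptue ehi qwex ioau bht svh agyh oxjl ghiu
Hunk 2: at line 8 remove [bht,svh,agyh] add [mmx] -> 11 lines: ftsbj kutku ovmxv qcyma bptue ehi qwex ioau mmx oxjl ghiu
Hunk 3: at line 4 remove [bptue,ehi] add [fpebw] -> 10 lines: ftsbj kutku ovmxv qcyma fpebw qwex ioau mmx oxjl ghiu
Hunk 4: at line 3 remove [qcyma,fpebw] add [sec,wcta,vovu] -> 11 lines: ftsbj kutku ovmxv sec wcta vovu qwex ioau mmx oxjl ghiu
Hunk 5: at line 5 remove [qwex,ioau,mmx] add [mnzy] -> 9 lines: ftsbj kutku ovmxv sec wcta vovu mnzy oxjl ghiu
Final line 7: mnzy

Answer: mnzy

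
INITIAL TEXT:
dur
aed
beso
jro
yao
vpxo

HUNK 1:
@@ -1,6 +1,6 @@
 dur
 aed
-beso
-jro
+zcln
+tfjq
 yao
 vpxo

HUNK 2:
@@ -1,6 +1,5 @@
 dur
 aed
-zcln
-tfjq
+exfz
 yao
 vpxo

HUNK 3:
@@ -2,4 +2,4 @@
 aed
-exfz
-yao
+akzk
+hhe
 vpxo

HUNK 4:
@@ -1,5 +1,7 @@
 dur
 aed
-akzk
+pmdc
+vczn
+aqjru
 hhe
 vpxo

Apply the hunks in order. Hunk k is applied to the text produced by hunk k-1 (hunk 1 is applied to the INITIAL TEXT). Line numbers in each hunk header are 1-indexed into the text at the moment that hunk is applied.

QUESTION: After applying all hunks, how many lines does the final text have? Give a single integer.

Hunk 1: at line 1 remove [beso,jro] add [zcln,tfjq] -> 6 lines: dur aed zcln tfjq yao vpxo
Hunk 2: at line 1 remove [zcln,tfjq] add [exfz] -> 5 lines: dur aed exfz yao vpxo
Hunk 3: at line 2 remove [exfz,yao] add [akzk,hhe] -> 5 lines: dur aed akzk hhe vpxo
Hunk 4: at line 1 remove [akzk] add [pmdc,vczn,aqjru] -> 7 lines: dur aed pmdc vczn aqjru hhe vpxo
Final line count: 7

Answer: 7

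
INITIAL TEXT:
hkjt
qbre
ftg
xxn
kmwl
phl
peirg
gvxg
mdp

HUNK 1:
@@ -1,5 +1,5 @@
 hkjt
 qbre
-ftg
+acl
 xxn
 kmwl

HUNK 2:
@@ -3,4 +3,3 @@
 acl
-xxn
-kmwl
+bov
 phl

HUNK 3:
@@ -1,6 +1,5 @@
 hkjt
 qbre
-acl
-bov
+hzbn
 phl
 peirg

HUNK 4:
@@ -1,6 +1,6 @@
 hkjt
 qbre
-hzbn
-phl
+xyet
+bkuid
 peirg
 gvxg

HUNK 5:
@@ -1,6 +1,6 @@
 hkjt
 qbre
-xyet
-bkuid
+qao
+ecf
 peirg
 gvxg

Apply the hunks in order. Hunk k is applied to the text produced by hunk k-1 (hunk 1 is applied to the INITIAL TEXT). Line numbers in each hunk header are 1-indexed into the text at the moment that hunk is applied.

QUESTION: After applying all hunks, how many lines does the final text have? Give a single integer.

Hunk 1: at line 1 remove [ftg] add [acl] -> 9 lines: hkjt qbre acl xxn kmwl phl peirg gvxg mdp
Hunk 2: at line 3 remove [xxn,kmwl] add [bov] -> 8 lines: hkjt qbre acl bov phl peirg gvxg mdp
Hunk 3: at line 1 remove [acl,bov] add [hzbn] -> 7 lines: hkjt qbre hzbn phl peirg gvxg mdp
Hunk 4: at line 1 remove [hzbn,phl] add [xyet,bkuid] -> 7 lines: hkjt qbre xyet bkuid peirg gvxg mdp
Hunk 5: at line 1 remove [xyet,bkuid] add [qao,ecf] -> 7 lines: hkjt qbre qao ecf peirg gvxg mdp
Final line count: 7

Answer: 7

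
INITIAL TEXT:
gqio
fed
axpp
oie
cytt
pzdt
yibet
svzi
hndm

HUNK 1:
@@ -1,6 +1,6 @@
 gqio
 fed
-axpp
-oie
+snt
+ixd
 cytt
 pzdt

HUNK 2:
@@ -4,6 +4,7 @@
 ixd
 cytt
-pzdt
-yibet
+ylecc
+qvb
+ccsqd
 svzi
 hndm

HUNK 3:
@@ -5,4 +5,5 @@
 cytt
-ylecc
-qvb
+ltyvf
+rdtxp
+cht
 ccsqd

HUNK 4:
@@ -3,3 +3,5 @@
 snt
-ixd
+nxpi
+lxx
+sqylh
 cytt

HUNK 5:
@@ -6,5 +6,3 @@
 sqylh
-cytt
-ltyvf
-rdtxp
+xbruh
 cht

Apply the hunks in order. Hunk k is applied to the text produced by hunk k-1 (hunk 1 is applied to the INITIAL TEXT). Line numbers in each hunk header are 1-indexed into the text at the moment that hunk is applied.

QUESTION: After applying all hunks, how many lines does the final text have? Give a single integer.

Hunk 1: at line 1 remove [axpp,oie] add [snt,ixd] -> 9 lines: gqio fed snt ixd cytt pzdt yibet svzi hndm
Hunk 2: at line 4 remove [pzdt,yibet] add [ylecc,qvb,ccsqd] -> 10 lines: gqio fed snt ixd cytt ylecc qvb ccsqd svzi hndm
Hunk 3: at line 5 remove [ylecc,qvb] add [ltyvf,rdtxp,cht] -> 11 lines: gqio fed snt ixd cytt ltyvf rdtxp cht ccsqd svzi hndm
Hunk 4: at line 3 remove [ixd] add [nxpi,lxx,sqylh] -> 13 lines: gqio fed snt nxpi lxx sqylh cytt ltyvf rdtxp cht ccsqd svzi hndm
Hunk 5: at line 6 remove [cytt,ltyvf,rdtxp] add [xbruh] -> 11 lines: gqio fed snt nxpi lxx sqylh xbruh cht ccsqd svzi hndm
Final line count: 11

Answer: 11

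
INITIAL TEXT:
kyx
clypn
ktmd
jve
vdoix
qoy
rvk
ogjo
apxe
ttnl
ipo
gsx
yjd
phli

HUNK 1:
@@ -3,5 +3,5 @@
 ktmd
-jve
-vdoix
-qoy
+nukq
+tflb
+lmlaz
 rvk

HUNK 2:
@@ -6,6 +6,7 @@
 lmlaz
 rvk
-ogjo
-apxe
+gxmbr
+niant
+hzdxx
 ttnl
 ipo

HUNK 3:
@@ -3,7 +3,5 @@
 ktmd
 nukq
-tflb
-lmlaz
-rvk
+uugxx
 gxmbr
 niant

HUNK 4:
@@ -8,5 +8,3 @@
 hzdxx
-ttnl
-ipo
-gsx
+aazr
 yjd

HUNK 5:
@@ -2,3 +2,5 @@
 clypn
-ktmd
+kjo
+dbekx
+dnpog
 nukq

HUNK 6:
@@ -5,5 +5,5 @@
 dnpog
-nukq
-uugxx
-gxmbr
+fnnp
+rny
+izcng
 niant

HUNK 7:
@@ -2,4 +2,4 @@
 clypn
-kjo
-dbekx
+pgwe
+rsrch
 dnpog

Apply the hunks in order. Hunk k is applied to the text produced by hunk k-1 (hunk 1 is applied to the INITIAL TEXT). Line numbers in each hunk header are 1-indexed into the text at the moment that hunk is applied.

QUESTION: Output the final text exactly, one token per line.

Answer: kyx
clypn
pgwe
rsrch
dnpog
fnnp
rny
izcng
niant
hzdxx
aazr
yjd
phli

Derivation:
Hunk 1: at line 3 remove [jve,vdoix,qoy] add [nukq,tflb,lmlaz] -> 14 lines: kyx clypn ktmd nukq tflb lmlaz rvk ogjo apxe ttnl ipo gsx yjd phli
Hunk 2: at line 6 remove [ogjo,apxe] add [gxmbr,niant,hzdxx] -> 15 lines: kyx clypn ktmd nukq tflb lmlaz rvk gxmbr niant hzdxx ttnl ipo gsx yjd phli
Hunk 3: at line 3 remove [tflb,lmlaz,rvk] add [uugxx] -> 13 lines: kyx clypn ktmd nukq uugxx gxmbr niant hzdxx ttnl ipo gsx yjd phli
Hunk 4: at line 8 remove [ttnl,ipo,gsx] add [aazr] -> 11 lines: kyx clypn ktmd nukq uugxx gxmbr niant hzdxx aazr yjd phli
Hunk 5: at line 2 remove [ktmd] add [kjo,dbekx,dnpog] -> 13 lines: kyx clypn kjo dbekx dnpog nukq uugxx gxmbr niant hzdxx aazr yjd phli
Hunk 6: at line 5 remove [nukq,uugxx,gxmbr] add [fnnp,rny,izcng] -> 13 lines: kyx clypn kjo dbekx dnpog fnnp rny izcng niant hzdxx aazr yjd phli
Hunk 7: at line 2 remove [kjo,dbekx] add [pgwe,rsrch] -> 13 lines: kyx clypn pgwe rsrch dnpog fnnp rny izcng niant hzdxx aazr yjd phli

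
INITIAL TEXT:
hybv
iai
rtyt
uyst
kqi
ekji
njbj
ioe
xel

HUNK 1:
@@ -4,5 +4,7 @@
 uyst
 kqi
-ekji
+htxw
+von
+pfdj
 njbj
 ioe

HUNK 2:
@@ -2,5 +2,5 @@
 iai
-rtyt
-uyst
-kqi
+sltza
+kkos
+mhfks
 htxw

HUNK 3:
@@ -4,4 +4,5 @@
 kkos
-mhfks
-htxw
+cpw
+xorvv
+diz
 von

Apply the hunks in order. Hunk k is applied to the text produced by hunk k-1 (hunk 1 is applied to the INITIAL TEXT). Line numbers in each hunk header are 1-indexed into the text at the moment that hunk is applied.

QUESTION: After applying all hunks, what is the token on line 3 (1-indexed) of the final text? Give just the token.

Answer: sltza

Derivation:
Hunk 1: at line 4 remove [ekji] add [htxw,von,pfdj] -> 11 lines: hybv iai rtyt uyst kqi htxw von pfdj njbj ioe xel
Hunk 2: at line 2 remove [rtyt,uyst,kqi] add [sltza,kkos,mhfks] -> 11 lines: hybv iai sltza kkos mhfks htxw von pfdj njbj ioe xel
Hunk 3: at line 4 remove [mhfks,htxw] add [cpw,xorvv,diz] -> 12 lines: hybv iai sltza kkos cpw xorvv diz von pfdj njbj ioe xel
Final line 3: sltza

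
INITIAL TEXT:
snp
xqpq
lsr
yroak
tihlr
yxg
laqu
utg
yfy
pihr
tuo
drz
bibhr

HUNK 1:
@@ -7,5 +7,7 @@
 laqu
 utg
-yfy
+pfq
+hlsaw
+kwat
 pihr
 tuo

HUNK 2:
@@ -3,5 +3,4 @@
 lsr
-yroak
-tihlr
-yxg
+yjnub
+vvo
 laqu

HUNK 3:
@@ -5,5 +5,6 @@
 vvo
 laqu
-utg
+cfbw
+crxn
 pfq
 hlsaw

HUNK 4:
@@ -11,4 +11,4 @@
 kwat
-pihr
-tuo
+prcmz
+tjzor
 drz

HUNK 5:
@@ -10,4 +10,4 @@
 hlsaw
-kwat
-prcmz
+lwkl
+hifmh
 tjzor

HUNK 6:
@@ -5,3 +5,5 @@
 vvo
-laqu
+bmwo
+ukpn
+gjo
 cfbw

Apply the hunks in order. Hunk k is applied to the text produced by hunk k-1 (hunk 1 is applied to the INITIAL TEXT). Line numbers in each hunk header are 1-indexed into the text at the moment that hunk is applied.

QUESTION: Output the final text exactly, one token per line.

Hunk 1: at line 7 remove [yfy] add [pfq,hlsaw,kwat] -> 15 lines: snp xqpq lsr yroak tihlr yxg laqu utg pfq hlsaw kwat pihr tuo drz bibhr
Hunk 2: at line 3 remove [yroak,tihlr,yxg] add [yjnub,vvo] -> 14 lines: snp xqpq lsr yjnub vvo laqu utg pfq hlsaw kwat pihr tuo drz bibhr
Hunk 3: at line 5 remove [utg] add [cfbw,crxn] -> 15 lines: snp xqpq lsr yjnub vvo laqu cfbw crxn pfq hlsaw kwat pihr tuo drz bibhr
Hunk 4: at line 11 remove [pihr,tuo] add [prcmz,tjzor] -> 15 lines: snp xqpq lsr yjnub vvo laqu cfbw crxn pfq hlsaw kwat prcmz tjzor drz bibhr
Hunk 5: at line 10 remove [kwat,prcmz] add [lwkl,hifmh] -> 15 lines: snp xqpq lsr yjnub vvo laqu cfbw crxn pfq hlsaw lwkl hifmh tjzor drz bibhr
Hunk 6: at line 5 remove [laqu] add [bmwo,ukpn,gjo] -> 17 lines: snp xqpq lsr yjnub vvo bmwo ukpn gjo cfbw crxn pfq hlsaw lwkl hifmh tjzor drz bibhr

Answer: snp
xqpq
lsr
yjnub
vvo
bmwo
ukpn
gjo
cfbw
crxn
pfq
hlsaw
lwkl
hifmh
tjzor
drz
bibhr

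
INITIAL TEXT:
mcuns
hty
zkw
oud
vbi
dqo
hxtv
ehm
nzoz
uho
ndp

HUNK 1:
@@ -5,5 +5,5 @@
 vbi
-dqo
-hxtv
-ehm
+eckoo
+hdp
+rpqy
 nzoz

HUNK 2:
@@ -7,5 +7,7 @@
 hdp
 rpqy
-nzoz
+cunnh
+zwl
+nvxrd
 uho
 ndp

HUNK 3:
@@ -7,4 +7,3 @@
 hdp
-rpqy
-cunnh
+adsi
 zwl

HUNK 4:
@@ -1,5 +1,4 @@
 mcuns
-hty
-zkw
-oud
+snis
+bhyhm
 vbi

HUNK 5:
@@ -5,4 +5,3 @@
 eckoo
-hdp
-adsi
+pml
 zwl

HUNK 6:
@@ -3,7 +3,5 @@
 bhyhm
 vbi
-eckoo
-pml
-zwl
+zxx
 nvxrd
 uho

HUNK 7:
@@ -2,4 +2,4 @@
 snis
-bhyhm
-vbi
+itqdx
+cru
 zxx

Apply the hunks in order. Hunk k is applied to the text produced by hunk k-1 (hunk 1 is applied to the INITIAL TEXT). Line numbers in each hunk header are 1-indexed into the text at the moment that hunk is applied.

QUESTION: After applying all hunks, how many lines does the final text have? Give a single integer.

Hunk 1: at line 5 remove [dqo,hxtv,ehm] add [eckoo,hdp,rpqy] -> 11 lines: mcuns hty zkw oud vbi eckoo hdp rpqy nzoz uho ndp
Hunk 2: at line 7 remove [nzoz] add [cunnh,zwl,nvxrd] -> 13 lines: mcuns hty zkw oud vbi eckoo hdp rpqy cunnh zwl nvxrd uho ndp
Hunk 3: at line 7 remove [rpqy,cunnh] add [adsi] -> 12 lines: mcuns hty zkw oud vbi eckoo hdp adsi zwl nvxrd uho ndp
Hunk 4: at line 1 remove [hty,zkw,oud] add [snis,bhyhm] -> 11 lines: mcuns snis bhyhm vbi eckoo hdp adsi zwl nvxrd uho ndp
Hunk 5: at line 5 remove [hdp,adsi] add [pml] -> 10 lines: mcuns snis bhyhm vbi eckoo pml zwl nvxrd uho ndp
Hunk 6: at line 3 remove [eckoo,pml,zwl] add [zxx] -> 8 lines: mcuns snis bhyhm vbi zxx nvxrd uho ndp
Hunk 7: at line 2 remove [bhyhm,vbi] add [itqdx,cru] -> 8 lines: mcuns snis itqdx cru zxx nvxrd uho ndp
Final line count: 8

Answer: 8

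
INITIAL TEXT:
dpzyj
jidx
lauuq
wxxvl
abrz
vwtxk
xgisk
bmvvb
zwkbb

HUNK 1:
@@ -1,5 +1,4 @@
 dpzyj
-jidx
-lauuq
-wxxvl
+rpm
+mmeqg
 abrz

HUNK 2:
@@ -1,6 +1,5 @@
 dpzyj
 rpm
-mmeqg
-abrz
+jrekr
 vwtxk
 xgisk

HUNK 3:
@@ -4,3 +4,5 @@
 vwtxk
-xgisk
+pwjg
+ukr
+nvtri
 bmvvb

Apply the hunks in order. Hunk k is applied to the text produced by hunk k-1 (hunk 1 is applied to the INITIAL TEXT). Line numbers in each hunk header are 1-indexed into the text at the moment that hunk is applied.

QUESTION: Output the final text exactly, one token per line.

Answer: dpzyj
rpm
jrekr
vwtxk
pwjg
ukr
nvtri
bmvvb
zwkbb

Derivation:
Hunk 1: at line 1 remove [jidx,lauuq,wxxvl] add [rpm,mmeqg] -> 8 lines: dpzyj rpm mmeqg abrz vwtxk xgisk bmvvb zwkbb
Hunk 2: at line 1 remove [mmeqg,abrz] add [jrekr] -> 7 lines: dpzyj rpm jrekr vwtxk xgisk bmvvb zwkbb
Hunk 3: at line 4 remove [xgisk] add [pwjg,ukr,nvtri] -> 9 lines: dpzyj rpm jrekr vwtxk pwjg ukr nvtri bmvvb zwkbb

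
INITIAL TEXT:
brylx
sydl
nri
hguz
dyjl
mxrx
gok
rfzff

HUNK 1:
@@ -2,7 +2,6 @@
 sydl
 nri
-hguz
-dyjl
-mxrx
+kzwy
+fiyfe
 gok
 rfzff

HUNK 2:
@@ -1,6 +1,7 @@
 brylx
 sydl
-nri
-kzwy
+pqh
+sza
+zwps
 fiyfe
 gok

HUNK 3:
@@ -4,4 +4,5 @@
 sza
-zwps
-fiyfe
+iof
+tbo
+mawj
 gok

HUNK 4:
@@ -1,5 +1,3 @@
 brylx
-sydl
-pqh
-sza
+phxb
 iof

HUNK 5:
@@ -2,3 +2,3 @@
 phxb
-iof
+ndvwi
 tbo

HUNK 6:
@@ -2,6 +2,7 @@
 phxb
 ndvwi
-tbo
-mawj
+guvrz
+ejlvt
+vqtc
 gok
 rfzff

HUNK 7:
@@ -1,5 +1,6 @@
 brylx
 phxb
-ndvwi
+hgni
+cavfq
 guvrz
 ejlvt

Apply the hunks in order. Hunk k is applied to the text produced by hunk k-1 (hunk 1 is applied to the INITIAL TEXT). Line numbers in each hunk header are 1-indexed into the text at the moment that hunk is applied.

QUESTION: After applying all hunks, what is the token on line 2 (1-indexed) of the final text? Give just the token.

Hunk 1: at line 2 remove [hguz,dyjl,mxrx] add [kzwy,fiyfe] -> 7 lines: brylx sydl nri kzwy fiyfe gok rfzff
Hunk 2: at line 1 remove [nri,kzwy] add [pqh,sza,zwps] -> 8 lines: brylx sydl pqh sza zwps fiyfe gok rfzff
Hunk 3: at line 4 remove [zwps,fiyfe] add [iof,tbo,mawj] -> 9 lines: brylx sydl pqh sza iof tbo mawj gok rfzff
Hunk 4: at line 1 remove [sydl,pqh,sza] add [phxb] -> 7 lines: brylx phxb iof tbo mawj gok rfzff
Hunk 5: at line 2 remove [iof] add [ndvwi] -> 7 lines: brylx phxb ndvwi tbo mawj gok rfzff
Hunk 6: at line 2 remove [tbo,mawj] add [guvrz,ejlvt,vqtc] -> 8 lines: brylx phxb ndvwi guvrz ejlvt vqtc gok rfzff
Hunk 7: at line 1 remove [ndvwi] add [hgni,cavfq] -> 9 lines: brylx phxb hgni cavfq guvrz ejlvt vqtc gok rfzff
Final line 2: phxb

Answer: phxb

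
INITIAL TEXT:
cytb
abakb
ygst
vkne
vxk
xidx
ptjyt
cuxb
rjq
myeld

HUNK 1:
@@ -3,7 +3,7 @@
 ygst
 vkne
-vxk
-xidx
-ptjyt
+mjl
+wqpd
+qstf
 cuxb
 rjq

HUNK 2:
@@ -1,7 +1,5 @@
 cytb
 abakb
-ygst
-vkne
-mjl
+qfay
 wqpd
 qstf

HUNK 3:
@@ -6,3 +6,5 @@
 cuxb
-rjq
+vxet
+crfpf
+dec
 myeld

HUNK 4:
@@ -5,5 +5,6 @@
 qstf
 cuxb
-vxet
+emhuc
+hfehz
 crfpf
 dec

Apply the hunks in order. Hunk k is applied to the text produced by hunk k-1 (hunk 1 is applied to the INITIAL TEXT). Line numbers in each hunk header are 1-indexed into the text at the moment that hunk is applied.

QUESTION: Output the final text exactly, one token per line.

Hunk 1: at line 3 remove [vxk,xidx,ptjyt] add [mjl,wqpd,qstf] -> 10 lines: cytb abakb ygst vkne mjl wqpd qstf cuxb rjq myeld
Hunk 2: at line 1 remove [ygst,vkne,mjl] add [qfay] -> 8 lines: cytb abakb qfay wqpd qstf cuxb rjq myeld
Hunk 3: at line 6 remove [rjq] add [vxet,crfpf,dec] -> 10 lines: cytb abakb qfay wqpd qstf cuxb vxet crfpf dec myeld
Hunk 4: at line 5 remove [vxet] add [emhuc,hfehz] -> 11 lines: cytb abakb qfay wqpd qstf cuxb emhuc hfehz crfpf dec myeld

Answer: cytb
abakb
qfay
wqpd
qstf
cuxb
emhuc
hfehz
crfpf
dec
myeld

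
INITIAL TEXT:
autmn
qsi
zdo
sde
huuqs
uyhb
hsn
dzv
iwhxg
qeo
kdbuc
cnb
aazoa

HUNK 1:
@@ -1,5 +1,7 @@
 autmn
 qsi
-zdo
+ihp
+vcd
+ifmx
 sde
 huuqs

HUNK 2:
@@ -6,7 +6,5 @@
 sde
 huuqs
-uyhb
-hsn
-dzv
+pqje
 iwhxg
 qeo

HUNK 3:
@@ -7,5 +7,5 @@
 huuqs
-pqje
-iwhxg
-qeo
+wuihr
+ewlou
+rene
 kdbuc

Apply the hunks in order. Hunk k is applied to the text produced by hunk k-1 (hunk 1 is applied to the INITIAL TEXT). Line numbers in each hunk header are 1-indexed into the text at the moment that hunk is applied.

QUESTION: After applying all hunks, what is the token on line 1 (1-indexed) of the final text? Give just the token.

Hunk 1: at line 1 remove [zdo] add [ihp,vcd,ifmx] -> 15 lines: autmn qsi ihp vcd ifmx sde huuqs uyhb hsn dzv iwhxg qeo kdbuc cnb aazoa
Hunk 2: at line 6 remove [uyhb,hsn,dzv] add [pqje] -> 13 lines: autmn qsi ihp vcd ifmx sde huuqs pqje iwhxg qeo kdbuc cnb aazoa
Hunk 3: at line 7 remove [pqje,iwhxg,qeo] add [wuihr,ewlou,rene] -> 13 lines: autmn qsi ihp vcd ifmx sde huuqs wuihr ewlou rene kdbuc cnb aazoa
Final line 1: autmn

Answer: autmn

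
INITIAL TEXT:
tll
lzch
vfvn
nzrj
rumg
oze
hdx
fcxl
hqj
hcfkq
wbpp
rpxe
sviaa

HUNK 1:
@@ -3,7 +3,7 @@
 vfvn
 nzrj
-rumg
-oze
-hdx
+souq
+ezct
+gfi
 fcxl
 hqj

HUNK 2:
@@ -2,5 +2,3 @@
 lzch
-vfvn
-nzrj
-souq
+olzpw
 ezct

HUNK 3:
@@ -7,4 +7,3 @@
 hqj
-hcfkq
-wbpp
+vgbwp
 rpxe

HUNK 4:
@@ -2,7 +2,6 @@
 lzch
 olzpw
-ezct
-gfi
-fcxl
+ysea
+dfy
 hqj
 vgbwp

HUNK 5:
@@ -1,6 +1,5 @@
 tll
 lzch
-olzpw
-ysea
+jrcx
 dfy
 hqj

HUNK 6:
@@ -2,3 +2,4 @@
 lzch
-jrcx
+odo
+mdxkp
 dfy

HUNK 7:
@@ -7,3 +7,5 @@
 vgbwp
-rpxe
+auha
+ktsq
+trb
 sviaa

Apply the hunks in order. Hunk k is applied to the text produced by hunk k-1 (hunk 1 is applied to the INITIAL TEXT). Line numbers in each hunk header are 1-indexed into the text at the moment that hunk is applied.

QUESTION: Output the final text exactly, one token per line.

Hunk 1: at line 3 remove [rumg,oze,hdx] add [souq,ezct,gfi] -> 13 lines: tll lzch vfvn nzrj souq ezct gfi fcxl hqj hcfkq wbpp rpxe sviaa
Hunk 2: at line 2 remove [vfvn,nzrj,souq] add [olzpw] -> 11 lines: tll lzch olzpw ezct gfi fcxl hqj hcfkq wbpp rpxe sviaa
Hunk 3: at line 7 remove [hcfkq,wbpp] add [vgbwp] -> 10 lines: tll lzch olzpw ezct gfi fcxl hqj vgbwp rpxe sviaa
Hunk 4: at line 2 remove [ezct,gfi,fcxl] add [ysea,dfy] -> 9 lines: tll lzch olzpw ysea dfy hqj vgbwp rpxe sviaa
Hunk 5: at line 1 remove [olzpw,ysea] add [jrcx] -> 8 lines: tll lzch jrcx dfy hqj vgbwp rpxe sviaa
Hunk 6: at line 2 remove [jrcx] add [odo,mdxkp] -> 9 lines: tll lzch odo mdxkp dfy hqj vgbwp rpxe sviaa
Hunk 7: at line 7 remove [rpxe] add [auha,ktsq,trb] -> 11 lines: tll lzch odo mdxkp dfy hqj vgbwp auha ktsq trb sviaa

Answer: tll
lzch
odo
mdxkp
dfy
hqj
vgbwp
auha
ktsq
trb
sviaa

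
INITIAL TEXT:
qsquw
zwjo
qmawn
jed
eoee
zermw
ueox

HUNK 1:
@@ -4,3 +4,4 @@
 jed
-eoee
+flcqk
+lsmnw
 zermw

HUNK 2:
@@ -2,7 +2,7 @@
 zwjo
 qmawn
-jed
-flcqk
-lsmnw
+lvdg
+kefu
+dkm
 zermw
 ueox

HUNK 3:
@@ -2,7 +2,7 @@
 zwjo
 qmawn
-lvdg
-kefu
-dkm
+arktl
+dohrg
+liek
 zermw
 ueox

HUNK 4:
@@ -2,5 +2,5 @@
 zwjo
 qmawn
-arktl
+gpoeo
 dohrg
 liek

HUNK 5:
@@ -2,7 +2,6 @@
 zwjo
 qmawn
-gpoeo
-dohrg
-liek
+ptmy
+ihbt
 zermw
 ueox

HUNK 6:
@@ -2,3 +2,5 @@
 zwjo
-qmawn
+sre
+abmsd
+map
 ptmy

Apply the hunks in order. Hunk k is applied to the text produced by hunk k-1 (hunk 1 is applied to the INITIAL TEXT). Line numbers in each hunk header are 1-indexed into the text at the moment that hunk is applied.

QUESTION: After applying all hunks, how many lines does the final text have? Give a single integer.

Answer: 9

Derivation:
Hunk 1: at line 4 remove [eoee] add [flcqk,lsmnw] -> 8 lines: qsquw zwjo qmawn jed flcqk lsmnw zermw ueox
Hunk 2: at line 2 remove [jed,flcqk,lsmnw] add [lvdg,kefu,dkm] -> 8 lines: qsquw zwjo qmawn lvdg kefu dkm zermw ueox
Hunk 3: at line 2 remove [lvdg,kefu,dkm] add [arktl,dohrg,liek] -> 8 lines: qsquw zwjo qmawn arktl dohrg liek zermw ueox
Hunk 4: at line 2 remove [arktl] add [gpoeo] -> 8 lines: qsquw zwjo qmawn gpoeo dohrg liek zermw ueox
Hunk 5: at line 2 remove [gpoeo,dohrg,liek] add [ptmy,ihbt] -> 7 lines: qsquw zwjo qmawn ptmy ihbt zermw ueox
Hunk 6: at line 2 remove [qmawn] add [sre,abmsd,map] -> 9 lines: qsquw zwjo sre abmsd map ptmy ihbt zermw ueox
Final line count: 9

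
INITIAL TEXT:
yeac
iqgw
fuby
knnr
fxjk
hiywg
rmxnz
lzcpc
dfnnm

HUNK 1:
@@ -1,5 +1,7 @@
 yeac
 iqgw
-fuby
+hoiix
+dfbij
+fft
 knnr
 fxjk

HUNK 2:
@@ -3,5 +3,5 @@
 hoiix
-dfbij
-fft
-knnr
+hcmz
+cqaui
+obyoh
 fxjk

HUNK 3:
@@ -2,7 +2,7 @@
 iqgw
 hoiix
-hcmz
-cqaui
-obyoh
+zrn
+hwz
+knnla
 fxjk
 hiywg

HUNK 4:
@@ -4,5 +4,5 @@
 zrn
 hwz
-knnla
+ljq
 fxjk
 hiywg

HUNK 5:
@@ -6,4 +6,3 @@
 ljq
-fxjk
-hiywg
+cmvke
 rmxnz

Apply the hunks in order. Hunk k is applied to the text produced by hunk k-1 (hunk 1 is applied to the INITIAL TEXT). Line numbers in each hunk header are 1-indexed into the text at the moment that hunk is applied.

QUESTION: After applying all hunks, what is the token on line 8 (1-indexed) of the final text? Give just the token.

Hunk 1: at line 1 remove [fuby] add [hoiix,dfbij,fft] -> 11 lines: yeac iqgw hoiix dfbij fft knnr fxjk hiywg rmxnz lzcpc dfnnm
Hunk 2: at line 3 remove [dfbij,fft,knnr] add [hcmz,cqaui,obyoh] -> 11 lines: yeac iqgw hoiix hcmz cqaui obyoh fxjk hiywg rmxnz lzcpc dfnnm
Hunk 3: at line 2 remove [hcmz,cqaui,obyoh] add [zrn,hwz,knnla] -> 11 lines: yeac iqgw hoiix zrn hwz knnla fxjk hiywg rmxnz lzcpc dfnnm
Hunk 4: at line 4 remove [knnla] add [ljq] -> 11 lines: yeac iqgw hoiix zrn hwz ljq fxjk hiywg rmxnz lzcpc dfnnm
Hunk 5: at line 6 remove [fxjk,hiywg] add [cmvke] -> 10 lines: yeac iqgw hoiix zrn hwz ljq cmvke rmxnz lzcpc dfnnm
Final line 8: rmxnz

Answer: rmxnz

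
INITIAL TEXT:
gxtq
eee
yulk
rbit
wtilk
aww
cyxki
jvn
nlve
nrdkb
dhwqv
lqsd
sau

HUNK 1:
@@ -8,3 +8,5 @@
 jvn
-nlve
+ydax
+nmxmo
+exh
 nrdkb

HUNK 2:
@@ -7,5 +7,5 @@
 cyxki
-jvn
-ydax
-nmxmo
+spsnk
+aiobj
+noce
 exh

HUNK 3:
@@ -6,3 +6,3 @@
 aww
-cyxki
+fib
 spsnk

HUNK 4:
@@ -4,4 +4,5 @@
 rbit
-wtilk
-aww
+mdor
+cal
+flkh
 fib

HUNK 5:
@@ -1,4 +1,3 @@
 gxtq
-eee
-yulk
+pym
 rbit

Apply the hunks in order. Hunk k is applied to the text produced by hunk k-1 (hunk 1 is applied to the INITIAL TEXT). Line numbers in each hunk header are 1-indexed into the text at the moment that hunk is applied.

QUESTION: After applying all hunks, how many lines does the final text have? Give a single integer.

Hunk 1: at line 8 remove [nlve] add [ydax,nmxmo,exh] -> 15 lines: gxtq eee yulk rbit wtilk aww cyxki jvn ydax nmxmo exh nrdkb dhwqv lqsd sau
Hunk 2: at line 7 remove [jvn,ydax,nmxmo] add [spsnk,aiobj,noce] -> 15 lines: gxtq eee yulk rbit wtilk aww cyxki spsnk aiobj noce exh nrdkb dhwqv lqsd sau
Hunk 3: at line 6 remove [cyxki] add [fib] -> 15 lines: gxtq eee yulk rbit wtilk aww fib spsnk aiobj noce exh nrdkb dhwqv lqsd sau
Hunk 4: at line 4 remove [wtilk,aww] add [mdor,cal,flkh] -> 16 lines: gxtq eee yulk rbit mdor cal flkh fib spsnk aiobj noce exh nrdkb dhwqv lqsd sau
Hunk 5: at line 1 remove [eee,yulk] add [pym] -> 15 lines: gxtq pym rbit mdor cal flkh fib spsnk aiobj noce exh nrdkb dhwqv lqsd sau
Final line count: 15

Answer: 15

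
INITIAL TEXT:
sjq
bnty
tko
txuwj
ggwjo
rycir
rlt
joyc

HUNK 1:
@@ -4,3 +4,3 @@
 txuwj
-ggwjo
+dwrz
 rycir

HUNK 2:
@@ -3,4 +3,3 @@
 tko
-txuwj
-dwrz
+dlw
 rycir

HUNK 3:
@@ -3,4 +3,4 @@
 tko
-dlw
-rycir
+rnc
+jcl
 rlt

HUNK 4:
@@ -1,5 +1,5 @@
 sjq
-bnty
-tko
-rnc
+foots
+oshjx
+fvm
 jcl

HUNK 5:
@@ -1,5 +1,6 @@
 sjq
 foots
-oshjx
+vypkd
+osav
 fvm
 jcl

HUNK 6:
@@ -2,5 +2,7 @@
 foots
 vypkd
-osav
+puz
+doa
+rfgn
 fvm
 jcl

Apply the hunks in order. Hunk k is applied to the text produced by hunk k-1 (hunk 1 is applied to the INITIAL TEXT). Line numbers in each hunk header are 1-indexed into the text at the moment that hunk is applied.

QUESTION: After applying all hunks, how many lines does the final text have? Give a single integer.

Answer: 10

Derivation:
Hunk 1: at line 4 remove [ggwjo] add [dwrz] -> 8 lines: sjq bnty tko txuwj dwrz rycir rlt joyc
Hunk 2: at line 3 remove [txuwj,dwrz] add [dlw] -> 7 lines: sjq bnty tko dlw rycir rlt joyc
Hunk 3: at line 3 remove [dlw,rycir] add [rnc,jcl] -> 7 lines: sjq bnty tko rnc jcl rlt joyc
Hunk 4: at line 1 remove [bnty,tko,rnc] add [foots,oshjx,fvm] -> 7 lines: sjq foots oshjx fvm jcl rlt joyc
Hunk 5: at line 1 remove [oshjx] add [vypkd,osav] -> 8 lines: sjq foots vypkd osav fvm jcl rlt joyc
Hunk 6: at line 2 remove [osav] add [puz,doa,rfgn] -> 10 lines: sjq foots vypkd puz doa rfgn fvm jcl rlt joyc
Final line count: 10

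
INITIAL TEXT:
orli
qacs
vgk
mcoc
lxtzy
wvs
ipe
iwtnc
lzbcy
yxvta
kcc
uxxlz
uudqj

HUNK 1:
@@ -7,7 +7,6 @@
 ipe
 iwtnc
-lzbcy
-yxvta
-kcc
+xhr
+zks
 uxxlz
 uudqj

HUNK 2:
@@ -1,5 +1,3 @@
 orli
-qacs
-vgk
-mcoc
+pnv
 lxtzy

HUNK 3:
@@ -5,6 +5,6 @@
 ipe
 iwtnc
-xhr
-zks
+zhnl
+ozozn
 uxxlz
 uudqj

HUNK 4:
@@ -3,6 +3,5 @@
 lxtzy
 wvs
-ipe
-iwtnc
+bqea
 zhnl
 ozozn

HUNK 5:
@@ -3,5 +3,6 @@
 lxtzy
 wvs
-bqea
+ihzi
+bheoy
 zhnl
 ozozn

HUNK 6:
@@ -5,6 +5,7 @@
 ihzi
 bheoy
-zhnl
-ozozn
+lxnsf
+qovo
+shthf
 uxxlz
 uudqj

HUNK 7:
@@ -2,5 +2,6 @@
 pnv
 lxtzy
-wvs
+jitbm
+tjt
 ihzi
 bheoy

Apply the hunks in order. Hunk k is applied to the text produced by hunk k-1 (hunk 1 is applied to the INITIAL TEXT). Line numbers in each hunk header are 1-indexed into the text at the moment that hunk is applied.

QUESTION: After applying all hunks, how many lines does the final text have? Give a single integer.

Hunk 1: at line 7 remove [lzbcy,yxvta,kcc] add [xhr,zks] -> 12 lines: orli qacs vgk mcoc lxtzy wvs ipe iwtnc xhr zks uxxlz uudqj
Hunk 2: at line 1 remove [qacs,vgk,mcoc] add [pnv] -> 10 lines: orli pnv lxtzy wvs ipe iwtnc xhr zks uxxlz uudqj
Hunk 3: at line 5 remove [xhr,zks] add [zhnl,ozozn] -> 10 lines: orli pnv lxtzy wvs ipe iwtnc zhnl ozozn uxxlz uudqj
Hunk 4: at line 3 remove [ipe,iwtnc] add [bqea] -> 9 lines: orli pnv lxtzy wvs bqea zhnl ozozn uxxlz uudqj
Hunk 5: at line 3 remove [bqea] add [ihzi,bheoy] -> 10 lines: orli pnv lxtzy wvs ihzi bheoy zhnl ozozn uxxlz uudqj
Hunk 6: at line 5 remove [zhnl,ozozn] add [lxnsf,qovo,shthf] -> 11 lines: orli pnv lxtzy wvs ihzi bheoy lxnsf qovo shthf uxxlz uudqj
Hunk 7: at line 2 remove [wvs] add [jitbm,tjt] -> 12 lines: orli pnv lxtzy jitbm tjt ihzi bheoy lxnsf qovo shthf uxxlz uudqj
Final line count: 12

Answer: 12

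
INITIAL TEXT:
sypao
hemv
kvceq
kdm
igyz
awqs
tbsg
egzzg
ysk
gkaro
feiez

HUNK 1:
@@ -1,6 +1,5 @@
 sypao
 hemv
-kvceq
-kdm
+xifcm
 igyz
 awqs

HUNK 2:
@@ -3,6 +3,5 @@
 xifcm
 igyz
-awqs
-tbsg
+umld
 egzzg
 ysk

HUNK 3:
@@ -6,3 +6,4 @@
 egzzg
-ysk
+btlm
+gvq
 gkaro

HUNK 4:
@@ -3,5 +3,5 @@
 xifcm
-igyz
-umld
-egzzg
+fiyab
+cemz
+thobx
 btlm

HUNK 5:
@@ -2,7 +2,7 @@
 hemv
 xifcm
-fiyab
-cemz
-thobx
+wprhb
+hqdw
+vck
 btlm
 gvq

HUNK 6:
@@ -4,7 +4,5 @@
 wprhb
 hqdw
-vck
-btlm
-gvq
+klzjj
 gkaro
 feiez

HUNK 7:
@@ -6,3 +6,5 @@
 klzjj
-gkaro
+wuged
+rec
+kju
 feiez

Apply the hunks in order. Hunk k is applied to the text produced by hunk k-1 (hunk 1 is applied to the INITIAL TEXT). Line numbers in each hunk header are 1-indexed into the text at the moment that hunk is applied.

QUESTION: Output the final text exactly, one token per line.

Hunk 1: at line 1 remove [kvceq,kdm] add [xifcm] -> 10 lines: sypao hemv xifcm igyz awqs tbsg egzzg ysk gkaro feiez
Hunk 2: at line 3 remove [awqs,tbsg] add [umld] -> 9 lines: sypao hemv xifcm igyz umld egzzg ysk gkaro feiez
Hunk 3: at line 6 remove [ysk] add [btlm,gvq] -> 10 lines: sypao hemv xifcm igyz umld egzzg btlm gvq gkaro feiez
Hunk 4: at line 3 remove [igyz,umld,egzzg] add [fiyab,cemz,thobx] -> 10 lines: sypao hemv xifcm fiyab cemz thobx btlm gvq gkaro feiez
Hunk 5: at line 2 remove [fiyab,cemz,thobx] add [wprhb,hqdw,vck] -> 10 lines: sypao hemv xifcm wprhb hqdw vck btlm gvq gkaro feiez
Hunk 6: at line 4 remove [vck,btlm,gvq] add [klzjj] -> 8 lines: sypao hemv xifcm wprhb hqdw klzjj gkaro feiez
Hunk 7: at line 6 remove [gkaro] add [wuged,rec,kju] -> 10 lines: sypao hemv xifcm wprhb hqdw klzjj wuged rec kju feiez

Answer: sypao
hemv
xifcm
wprhb
hqdw
klzjj
wuged
rec
kju
feiez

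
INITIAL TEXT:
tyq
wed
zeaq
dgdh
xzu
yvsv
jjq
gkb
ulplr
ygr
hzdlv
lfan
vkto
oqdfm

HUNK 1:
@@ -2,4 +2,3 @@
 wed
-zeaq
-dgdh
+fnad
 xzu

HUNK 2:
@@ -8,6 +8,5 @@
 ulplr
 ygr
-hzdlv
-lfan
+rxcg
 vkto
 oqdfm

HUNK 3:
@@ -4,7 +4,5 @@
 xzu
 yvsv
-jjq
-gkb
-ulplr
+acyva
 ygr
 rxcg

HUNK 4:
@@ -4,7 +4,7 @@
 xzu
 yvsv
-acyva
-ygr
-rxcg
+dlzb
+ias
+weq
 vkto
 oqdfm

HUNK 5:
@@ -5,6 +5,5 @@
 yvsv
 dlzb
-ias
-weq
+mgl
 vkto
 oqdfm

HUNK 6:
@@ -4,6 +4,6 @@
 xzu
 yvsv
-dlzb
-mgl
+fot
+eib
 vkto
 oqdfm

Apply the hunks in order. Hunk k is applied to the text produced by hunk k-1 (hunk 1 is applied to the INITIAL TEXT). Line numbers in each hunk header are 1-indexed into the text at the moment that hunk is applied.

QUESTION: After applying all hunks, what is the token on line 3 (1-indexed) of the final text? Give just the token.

Answer: fnad

Derivation:
Hunk 1: at line 2 remove [zeaq,dgdh] add [fnad] -> 13 lines: tyq wed fnad xzu yvsv jjq gkb ulplr ygr hzdlv lfan vkto oqdfm
Hunk 2: at line 8 remove [hzdlv,lfan] add [rxcg] -> 12 lines: tyq wed fnad xzu yvsv jjq gkb ulplr ygr rxcg vkto oqdfm
Hunk 3: at line 4 remove [jjq,gkb,ulplr] add [acyva] -> 10 lines: tyq wed fnad xzu yvsv acyva ygr rxcg vkto oqdfm
Hunk 4: at line 4 remove [acyva,ygr,rxcg] add [dlzb,ias,weq] -> 10 lines: tyq wed fnad xzu yvsv dlzb ias weq vkto oqdfm
Hunk 5: at line 5 remove [ias,weq] add [mgl] -> 9 lines: tyq wed fnad xzu yvsv dlzb mgl vkto oqdfm
Hunk 6: at line 4 remove [dlzb,mgl] add [fot,eib] -> 9 lines: tyq wed fnad xzu yvsv fot eib vkto oqdfm
Final line 3: fnad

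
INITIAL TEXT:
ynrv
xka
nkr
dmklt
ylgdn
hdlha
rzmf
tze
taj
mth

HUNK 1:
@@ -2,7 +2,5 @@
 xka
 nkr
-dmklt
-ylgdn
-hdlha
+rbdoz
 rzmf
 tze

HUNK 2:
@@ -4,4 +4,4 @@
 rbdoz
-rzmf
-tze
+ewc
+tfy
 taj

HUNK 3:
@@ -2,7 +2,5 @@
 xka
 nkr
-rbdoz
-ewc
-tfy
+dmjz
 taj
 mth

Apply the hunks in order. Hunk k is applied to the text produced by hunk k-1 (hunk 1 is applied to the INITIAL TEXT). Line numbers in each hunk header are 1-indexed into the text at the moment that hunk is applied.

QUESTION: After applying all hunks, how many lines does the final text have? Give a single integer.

Answer: 6

Derivation:
Hunk 1: at line 2 remove [dmklt,ylgdn,hdlha] add [rbdoz] -> 8 lines: ynrv xka nkr rbdoz rzmf tze taj mth
Hunk 2: at line 4 remove [rzmf,tze] add [ewc,tfy] -> 8 lines: ynrv xka nkr rbdoz ewc tfy taj mth
Hunk 3: at line 2 remove [rbdoz,ewc,tfy] add [dmjz] -> 6 lines: ynrv xka nkr dmjz taj mth
Final line count: 6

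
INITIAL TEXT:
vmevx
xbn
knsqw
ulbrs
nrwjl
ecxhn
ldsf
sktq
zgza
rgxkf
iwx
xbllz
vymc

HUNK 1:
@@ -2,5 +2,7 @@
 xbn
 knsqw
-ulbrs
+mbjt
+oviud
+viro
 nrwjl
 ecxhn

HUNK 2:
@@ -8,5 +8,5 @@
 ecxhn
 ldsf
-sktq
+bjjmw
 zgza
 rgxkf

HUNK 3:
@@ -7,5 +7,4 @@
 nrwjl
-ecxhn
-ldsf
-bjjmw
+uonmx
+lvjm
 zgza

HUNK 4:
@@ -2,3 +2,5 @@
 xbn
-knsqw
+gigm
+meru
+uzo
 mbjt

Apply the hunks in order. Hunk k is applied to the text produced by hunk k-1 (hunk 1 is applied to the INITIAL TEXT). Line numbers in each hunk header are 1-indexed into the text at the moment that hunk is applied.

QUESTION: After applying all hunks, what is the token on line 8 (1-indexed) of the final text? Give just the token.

Answer: viro

Derivation:
Hunk 1: at line 2 remove [ulbrs] add [mbjt,oviud,viro] -> 15 lines: vmevx xbn knsqw mbjt oviud viro nrwjl ecxhn ldsf sktq zgza rgxkf iwx xbllz vymc
Hunk 2: at line 8 remove [sktq] add [bjjmw] -> 15 lines: vmevx xbn knsqw mbjt oviud viro nrwjl ecxhn ldsf bjjmw zgza rgxkf iwx xbllz vymc
Hunk 3: at line 7 remove [ecxhn,ldsf,bjjmw] add [uonmx,lvjm] -> 14 lines: vmevx xbn knsqw mbjt oviud viro nrwjl uonmx lvjm zgza rgxkf iwx xbllz vymc
Hunk 4: at line 2 remove [knsqw] add [gigm,meru,uzo] -> 16 lines: vmevx xbn gigm meru uzo mbjt oviud viro nrwjl uonmx lvjm zgza rgxkf iwx xbllz vymc
Final line 8: viro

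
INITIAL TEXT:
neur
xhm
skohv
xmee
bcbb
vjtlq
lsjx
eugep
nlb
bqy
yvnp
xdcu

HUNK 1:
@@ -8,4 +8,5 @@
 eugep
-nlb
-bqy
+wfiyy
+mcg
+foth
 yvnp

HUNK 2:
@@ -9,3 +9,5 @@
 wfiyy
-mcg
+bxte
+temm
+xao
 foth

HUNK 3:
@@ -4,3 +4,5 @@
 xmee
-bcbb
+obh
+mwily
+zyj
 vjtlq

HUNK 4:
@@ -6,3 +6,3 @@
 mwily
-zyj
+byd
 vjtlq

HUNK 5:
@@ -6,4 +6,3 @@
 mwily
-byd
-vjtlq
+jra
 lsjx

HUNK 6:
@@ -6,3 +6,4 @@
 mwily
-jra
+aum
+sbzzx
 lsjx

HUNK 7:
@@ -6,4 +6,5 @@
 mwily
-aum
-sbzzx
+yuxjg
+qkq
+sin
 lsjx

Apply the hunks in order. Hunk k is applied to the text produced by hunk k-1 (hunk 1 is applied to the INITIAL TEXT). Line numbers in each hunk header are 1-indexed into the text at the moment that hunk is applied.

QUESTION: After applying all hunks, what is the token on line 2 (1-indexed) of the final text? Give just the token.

Hunk 1: at line 8 remove [nlb,bqy] add [wfiyy,mcg,foth] -> 13 lines: neur xhm skohv xmee bcbb vjtlq lsjx eugep wfiyy mcg foth yvnp xdcu
Hunk 2: at line 9 remove [mcg] add [bxte,temm,xao] -> 15 lines: neur xhm skohv xmee bcbb vjtlq lsjx eugep wfiyy bxte temm xao foth yvnp xdcu
Hunk 3: at line 4 remove [bcbb] add [obh,mwily,zyj] -> 17 lines: neur xhm skohv xmee obh mwily zyj vjtlq lsjx eugep wfiyy bxte temm xao foth yvnp xdcu
Hunk 4: at line 6 remove [zyj] add [byd] -> 17 lines: neur xhm skohv xmee obh mwily byd vjtlq lsjx eugep wfiyy bxte temm xao foth yvnp xdcu
Hunk 5: at line 6 remove [byd,vjtlq] add [jra] -> 16 lines: neur xhm skohv xmee obh mwily jra lsjx eugep wfiyy bxte temm xao foth yvnp xdcu
Hunk 6: at line 6 remove [jra] add [aum,sbzzx] -> 17 lines: neur xhm skohv xmee obh mwily aum sbzzx lsjx eugep wfiyy bxte temm xao foth yvnp xdcu
Hunk 7: at line 6 remove [aum,sbzzx] add [yuxjg,qkq,sin] -> 18 lines: neur xhm skohv xmee obh mwily yuxjg qkq sin lsjx eugep wfiyy bxte temm xao foth yvnp xdcu
Final line 2: xhm

Answer: xhm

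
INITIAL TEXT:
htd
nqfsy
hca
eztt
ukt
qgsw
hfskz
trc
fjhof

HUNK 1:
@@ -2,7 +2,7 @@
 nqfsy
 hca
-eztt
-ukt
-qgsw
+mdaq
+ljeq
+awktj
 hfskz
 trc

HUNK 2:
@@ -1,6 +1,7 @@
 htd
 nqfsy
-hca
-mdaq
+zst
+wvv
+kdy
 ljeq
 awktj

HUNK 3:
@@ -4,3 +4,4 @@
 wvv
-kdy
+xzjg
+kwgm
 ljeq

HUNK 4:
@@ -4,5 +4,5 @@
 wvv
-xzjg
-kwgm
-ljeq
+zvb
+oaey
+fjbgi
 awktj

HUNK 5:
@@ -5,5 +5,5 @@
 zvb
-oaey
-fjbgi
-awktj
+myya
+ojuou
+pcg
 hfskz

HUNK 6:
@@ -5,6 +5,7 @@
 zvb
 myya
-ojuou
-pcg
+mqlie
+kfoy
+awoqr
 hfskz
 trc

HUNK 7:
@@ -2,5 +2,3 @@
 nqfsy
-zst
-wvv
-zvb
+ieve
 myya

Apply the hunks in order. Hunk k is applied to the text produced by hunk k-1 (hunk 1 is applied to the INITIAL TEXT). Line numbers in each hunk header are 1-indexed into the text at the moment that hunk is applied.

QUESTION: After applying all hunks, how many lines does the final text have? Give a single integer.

Hunk 1: at line 2 remove [eztt,ukt,qgsw] add [mdaq,ljeq,awktj] -> 9 lines: htd nqfsy hca mdaq ljeq awktj hfskz trc fjhof
Hunk 2: at line 1 remove [hca,mdaq] add [zst,wvv,kdy] -> 10 lines: htd nqfsy zst wvv kdy ljeq awktj hfskz trc fjhof
Hunk 3: at line 4 remove [kdy] add [xzjg,kwgm] -> 11 lines: htd nqfsy zst wvv xzjg kwgm ljeq awktj hfskz trc fjhof
Hunk 4: at line 4 remove [xzjg,kwgm,ljeq] add [zvb,oaey,fjbgi] -> 11 lines: htd nqfsy zst wvv zvb oaey fjbgi awktj hfskz trc fjhof
Hunk 5: at line 5 remove [oaey,fjbgi,awktj] add [myya,ojuou,pcg] -> 11 lines: htd nqfsy zst wvv zvb myya ojuou pcg hfskz trc fjhof
Hunk 6: at line 5 remove [ojuou,pcg] add [mqlie,kfoy,awoqr] -> 12 lines: htd nqfsy zst wvv zvb myya mqlie kfoy awoqr hfskz trc fjhof
Hunk 7: at line 2 remove [zst,wvv,zvb] add [ieve] -> 10 lines: htd nqfsy ieve myya mqlie kfoy awoqr hfskz trc fjhof
Final line count: 10

Answer: 10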